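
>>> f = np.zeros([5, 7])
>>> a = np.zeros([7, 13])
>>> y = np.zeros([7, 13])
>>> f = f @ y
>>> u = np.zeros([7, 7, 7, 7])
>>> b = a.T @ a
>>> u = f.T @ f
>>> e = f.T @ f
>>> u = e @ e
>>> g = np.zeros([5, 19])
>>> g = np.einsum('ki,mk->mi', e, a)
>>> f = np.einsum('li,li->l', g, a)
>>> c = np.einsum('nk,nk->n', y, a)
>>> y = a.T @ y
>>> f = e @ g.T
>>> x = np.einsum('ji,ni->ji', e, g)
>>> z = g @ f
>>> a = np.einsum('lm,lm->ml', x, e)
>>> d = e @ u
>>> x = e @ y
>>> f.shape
(13, 7)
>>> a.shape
(13, 13)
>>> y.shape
(13, 13)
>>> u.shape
(13, 13)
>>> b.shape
(13, 13)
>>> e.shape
(13, 13)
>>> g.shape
(7, 13)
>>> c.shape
(7,)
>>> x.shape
(13, 13)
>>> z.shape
(7, 7)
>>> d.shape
(13, 13)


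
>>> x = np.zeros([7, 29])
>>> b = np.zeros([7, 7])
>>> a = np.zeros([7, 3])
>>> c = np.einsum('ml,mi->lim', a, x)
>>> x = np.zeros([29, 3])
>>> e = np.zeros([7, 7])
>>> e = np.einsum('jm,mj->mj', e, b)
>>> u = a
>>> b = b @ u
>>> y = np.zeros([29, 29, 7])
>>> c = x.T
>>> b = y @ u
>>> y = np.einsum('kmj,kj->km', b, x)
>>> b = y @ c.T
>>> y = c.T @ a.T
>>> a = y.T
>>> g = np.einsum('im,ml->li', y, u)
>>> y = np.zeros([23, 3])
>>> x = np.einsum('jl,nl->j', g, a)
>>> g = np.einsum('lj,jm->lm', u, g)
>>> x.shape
(3,)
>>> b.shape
(29, 3)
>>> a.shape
(7, 29)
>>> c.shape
(3, 29)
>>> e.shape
(7, 7)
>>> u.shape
(7, 3)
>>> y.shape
(23, 3)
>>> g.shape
(7, 29)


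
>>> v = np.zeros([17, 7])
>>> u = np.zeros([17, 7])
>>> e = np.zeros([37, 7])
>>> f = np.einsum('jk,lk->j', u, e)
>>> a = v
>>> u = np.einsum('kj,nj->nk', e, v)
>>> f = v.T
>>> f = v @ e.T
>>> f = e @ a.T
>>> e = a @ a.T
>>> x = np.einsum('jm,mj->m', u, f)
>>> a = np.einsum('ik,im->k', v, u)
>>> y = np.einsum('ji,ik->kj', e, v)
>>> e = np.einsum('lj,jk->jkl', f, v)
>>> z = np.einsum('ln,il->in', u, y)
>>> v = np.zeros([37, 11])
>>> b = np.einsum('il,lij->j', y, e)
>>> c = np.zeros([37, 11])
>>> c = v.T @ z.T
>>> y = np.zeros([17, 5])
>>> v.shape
(37, 11)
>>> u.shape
(17, 37)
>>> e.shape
(17, 7, 37)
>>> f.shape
(37, 17)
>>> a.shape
(7,)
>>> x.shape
(37,)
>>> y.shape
(17, 5)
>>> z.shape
(7, 37)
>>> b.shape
(37,)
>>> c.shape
(11, 7)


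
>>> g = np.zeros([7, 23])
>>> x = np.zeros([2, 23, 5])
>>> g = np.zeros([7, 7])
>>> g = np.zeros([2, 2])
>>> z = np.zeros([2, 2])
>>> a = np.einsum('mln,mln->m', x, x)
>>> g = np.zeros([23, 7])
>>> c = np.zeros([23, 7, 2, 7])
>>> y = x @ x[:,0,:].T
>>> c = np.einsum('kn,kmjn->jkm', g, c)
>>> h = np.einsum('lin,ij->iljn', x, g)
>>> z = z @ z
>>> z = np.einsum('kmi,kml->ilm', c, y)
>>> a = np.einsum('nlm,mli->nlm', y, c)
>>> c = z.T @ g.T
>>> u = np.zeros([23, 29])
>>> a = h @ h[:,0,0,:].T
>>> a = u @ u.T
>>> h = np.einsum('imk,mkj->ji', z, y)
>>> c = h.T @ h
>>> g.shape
(23, 7)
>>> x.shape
(2, 23, 5)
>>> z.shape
(7, 2, 23)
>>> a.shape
(23, 23)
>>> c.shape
(7, 7)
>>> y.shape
(2, 23, 2)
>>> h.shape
(2, 7)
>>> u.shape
(23, 29)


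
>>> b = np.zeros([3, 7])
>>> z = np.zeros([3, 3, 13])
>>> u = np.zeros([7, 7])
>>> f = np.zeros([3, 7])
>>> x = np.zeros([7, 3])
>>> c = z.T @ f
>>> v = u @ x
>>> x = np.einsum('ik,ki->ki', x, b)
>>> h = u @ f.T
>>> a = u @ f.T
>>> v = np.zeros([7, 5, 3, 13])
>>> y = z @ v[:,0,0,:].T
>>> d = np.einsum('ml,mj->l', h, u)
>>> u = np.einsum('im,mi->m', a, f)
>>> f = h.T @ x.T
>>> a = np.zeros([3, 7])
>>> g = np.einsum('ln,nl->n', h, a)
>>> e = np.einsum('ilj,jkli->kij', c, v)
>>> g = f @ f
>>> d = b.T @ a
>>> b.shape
(3, 7)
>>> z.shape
(3, 3, 13)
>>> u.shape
(3,)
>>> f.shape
(3, 3)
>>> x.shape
(3, 7)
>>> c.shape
(13, 3, 7)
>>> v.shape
(7, 5, 3, 13)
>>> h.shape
(7, 3)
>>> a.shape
(3, 7)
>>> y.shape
(3, 3, 7)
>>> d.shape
(7, 7)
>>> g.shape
(3, 3)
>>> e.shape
(5, 13, 7)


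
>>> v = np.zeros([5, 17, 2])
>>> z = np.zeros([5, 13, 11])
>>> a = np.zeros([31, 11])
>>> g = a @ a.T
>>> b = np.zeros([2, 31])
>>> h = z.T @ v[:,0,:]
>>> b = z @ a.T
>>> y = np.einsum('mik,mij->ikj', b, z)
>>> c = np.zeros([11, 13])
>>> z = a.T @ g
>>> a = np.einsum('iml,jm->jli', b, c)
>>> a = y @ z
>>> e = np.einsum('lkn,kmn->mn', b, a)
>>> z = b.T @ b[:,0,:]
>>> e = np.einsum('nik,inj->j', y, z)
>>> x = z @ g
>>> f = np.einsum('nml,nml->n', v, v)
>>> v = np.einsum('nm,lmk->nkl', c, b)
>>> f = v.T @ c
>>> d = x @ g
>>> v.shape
(11, 31, 5)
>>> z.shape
(31, 13, 31)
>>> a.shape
(13, 31, 31)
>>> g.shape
(31, 31)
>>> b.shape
(5, 13, 31)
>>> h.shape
(11, 13, 2)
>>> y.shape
(13, 31, 11)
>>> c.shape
(11, 13)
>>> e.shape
(31,)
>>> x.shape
(31, 13, 31)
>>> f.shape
(5, 31, 13)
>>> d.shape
(31, 13, 31)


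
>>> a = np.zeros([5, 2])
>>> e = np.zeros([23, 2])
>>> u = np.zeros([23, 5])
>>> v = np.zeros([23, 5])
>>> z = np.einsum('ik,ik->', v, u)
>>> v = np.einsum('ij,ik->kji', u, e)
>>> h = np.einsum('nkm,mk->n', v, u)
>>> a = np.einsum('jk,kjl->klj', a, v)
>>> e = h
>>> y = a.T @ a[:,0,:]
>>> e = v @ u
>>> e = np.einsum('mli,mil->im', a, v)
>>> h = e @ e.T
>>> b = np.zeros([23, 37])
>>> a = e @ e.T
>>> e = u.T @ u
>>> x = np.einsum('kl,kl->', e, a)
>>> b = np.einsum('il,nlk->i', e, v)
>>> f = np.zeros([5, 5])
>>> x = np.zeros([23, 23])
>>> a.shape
(5, 5)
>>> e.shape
(5, 5)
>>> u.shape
(23, 5)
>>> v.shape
(2, 5, 23)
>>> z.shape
()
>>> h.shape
(5, 5)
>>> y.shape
(5, 23, 5)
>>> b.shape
(5,)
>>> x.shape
(23, 23)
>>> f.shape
(5, 5)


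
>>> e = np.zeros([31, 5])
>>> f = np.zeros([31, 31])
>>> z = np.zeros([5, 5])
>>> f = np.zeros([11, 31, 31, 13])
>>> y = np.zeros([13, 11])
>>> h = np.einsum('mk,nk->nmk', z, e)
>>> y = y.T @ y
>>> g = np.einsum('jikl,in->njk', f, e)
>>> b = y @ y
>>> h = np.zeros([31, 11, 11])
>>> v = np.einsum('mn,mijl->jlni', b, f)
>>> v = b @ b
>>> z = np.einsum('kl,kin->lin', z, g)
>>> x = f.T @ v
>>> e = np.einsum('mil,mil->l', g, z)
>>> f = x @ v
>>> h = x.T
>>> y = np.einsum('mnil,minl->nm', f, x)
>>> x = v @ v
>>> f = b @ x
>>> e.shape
(31,)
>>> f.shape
(11, 11)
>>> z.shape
(5, 11, 31)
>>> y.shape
(31, 13)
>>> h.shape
(11, 31, 31, 13)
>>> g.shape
(5, 11, 31)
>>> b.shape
(11, 11)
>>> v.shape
(11, 11)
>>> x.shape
(11, 11)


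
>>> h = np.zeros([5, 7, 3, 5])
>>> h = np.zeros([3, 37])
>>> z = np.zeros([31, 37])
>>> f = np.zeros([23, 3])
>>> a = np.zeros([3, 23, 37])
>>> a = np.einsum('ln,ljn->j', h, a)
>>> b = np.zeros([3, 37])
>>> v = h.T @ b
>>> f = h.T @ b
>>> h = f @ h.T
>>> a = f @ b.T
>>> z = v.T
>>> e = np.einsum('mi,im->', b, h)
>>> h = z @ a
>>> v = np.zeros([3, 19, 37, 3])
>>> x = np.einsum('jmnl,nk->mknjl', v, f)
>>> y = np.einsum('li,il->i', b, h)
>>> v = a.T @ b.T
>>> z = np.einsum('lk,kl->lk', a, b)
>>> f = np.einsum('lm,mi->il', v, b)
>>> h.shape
(37, 3)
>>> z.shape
(37, 3)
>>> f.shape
(37, 3)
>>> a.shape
(37, 3)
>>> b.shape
(3, 37)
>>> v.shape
(3, 3)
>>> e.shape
()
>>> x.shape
(19, 37, 37, 3, 3)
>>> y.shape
(37,)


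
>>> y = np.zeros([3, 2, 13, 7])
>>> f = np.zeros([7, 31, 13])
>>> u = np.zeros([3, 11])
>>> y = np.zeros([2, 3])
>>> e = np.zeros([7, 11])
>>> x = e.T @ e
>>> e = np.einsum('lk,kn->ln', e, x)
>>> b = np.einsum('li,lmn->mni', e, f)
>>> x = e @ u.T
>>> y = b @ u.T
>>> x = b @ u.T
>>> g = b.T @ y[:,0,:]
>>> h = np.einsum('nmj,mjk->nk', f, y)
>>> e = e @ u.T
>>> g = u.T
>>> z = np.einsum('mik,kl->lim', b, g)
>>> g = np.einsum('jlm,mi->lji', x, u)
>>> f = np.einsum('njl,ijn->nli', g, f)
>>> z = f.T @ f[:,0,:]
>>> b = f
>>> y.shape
(31, 13, 3)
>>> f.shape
(13, 11, 7)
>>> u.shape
(3, 11)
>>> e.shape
(7, 3)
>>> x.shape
(31, 13, 3)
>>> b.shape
(13, 11, 7)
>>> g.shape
(13, 31, 11)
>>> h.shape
(7, 3)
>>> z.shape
(7, 11, 7)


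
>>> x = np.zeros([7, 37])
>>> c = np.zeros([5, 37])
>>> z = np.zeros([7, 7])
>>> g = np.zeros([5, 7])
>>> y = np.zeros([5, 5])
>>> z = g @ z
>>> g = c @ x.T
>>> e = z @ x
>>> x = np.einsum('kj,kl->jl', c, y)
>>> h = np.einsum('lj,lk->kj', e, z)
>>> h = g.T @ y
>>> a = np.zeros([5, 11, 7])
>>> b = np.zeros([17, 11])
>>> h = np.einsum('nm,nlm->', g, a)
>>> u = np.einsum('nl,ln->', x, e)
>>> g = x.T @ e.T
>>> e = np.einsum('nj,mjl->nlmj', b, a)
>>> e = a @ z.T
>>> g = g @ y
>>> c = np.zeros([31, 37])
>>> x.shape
(37, 5)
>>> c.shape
(31, 37)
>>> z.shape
(5, 7)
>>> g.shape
(5, 5)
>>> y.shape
(5, 5)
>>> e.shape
(5, 11, 5)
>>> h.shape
()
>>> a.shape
(5, 11, 7)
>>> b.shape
(17, 11)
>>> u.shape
()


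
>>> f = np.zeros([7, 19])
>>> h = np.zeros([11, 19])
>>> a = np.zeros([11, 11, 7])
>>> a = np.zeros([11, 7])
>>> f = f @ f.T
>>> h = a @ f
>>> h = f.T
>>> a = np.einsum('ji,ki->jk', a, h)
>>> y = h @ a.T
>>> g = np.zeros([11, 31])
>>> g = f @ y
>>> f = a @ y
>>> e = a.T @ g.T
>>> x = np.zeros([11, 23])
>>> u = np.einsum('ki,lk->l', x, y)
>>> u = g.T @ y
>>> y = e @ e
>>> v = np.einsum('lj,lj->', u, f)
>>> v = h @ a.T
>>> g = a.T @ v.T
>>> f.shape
(11, 11)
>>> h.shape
(7, 7)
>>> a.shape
(11, 7)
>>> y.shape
(7, 7)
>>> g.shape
(7, 7)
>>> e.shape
(7, 7)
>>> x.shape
(11, 23)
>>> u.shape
(11, 11)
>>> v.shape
(7, 11)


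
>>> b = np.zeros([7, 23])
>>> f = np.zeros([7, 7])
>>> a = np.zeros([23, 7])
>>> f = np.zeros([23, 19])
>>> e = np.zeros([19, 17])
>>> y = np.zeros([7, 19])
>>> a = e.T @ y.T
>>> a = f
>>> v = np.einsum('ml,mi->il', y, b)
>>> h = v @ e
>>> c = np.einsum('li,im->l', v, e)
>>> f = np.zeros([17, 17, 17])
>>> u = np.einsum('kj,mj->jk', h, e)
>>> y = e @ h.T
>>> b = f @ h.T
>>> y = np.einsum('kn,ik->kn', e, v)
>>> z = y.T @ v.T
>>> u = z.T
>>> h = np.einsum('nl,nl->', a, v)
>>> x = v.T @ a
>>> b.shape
(17, 17, 23)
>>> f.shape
(17, 17, 17)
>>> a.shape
(23, 19)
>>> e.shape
(19, 17)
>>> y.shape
(19, 17)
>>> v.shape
(23, 19)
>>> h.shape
()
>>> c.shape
(23,)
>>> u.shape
(23, 17)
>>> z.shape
(17, 23)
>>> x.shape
(19, 19)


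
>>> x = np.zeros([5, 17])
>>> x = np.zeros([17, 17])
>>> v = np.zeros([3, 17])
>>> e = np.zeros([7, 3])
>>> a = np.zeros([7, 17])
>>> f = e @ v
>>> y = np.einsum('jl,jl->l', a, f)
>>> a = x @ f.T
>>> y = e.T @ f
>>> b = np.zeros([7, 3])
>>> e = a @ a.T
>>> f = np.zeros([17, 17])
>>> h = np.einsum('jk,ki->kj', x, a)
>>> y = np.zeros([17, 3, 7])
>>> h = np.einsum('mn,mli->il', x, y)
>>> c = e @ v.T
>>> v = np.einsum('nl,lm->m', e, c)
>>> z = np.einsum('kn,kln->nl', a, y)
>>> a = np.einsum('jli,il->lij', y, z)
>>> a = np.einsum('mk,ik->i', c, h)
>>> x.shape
(17, 17)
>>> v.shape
(3,)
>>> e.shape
(17, 17)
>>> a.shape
(7,)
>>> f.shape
(17, 17)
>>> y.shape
(17, 3, 7)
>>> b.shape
(7, 3)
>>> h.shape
(7, 3)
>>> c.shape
(17, 3)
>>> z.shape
(7, 3)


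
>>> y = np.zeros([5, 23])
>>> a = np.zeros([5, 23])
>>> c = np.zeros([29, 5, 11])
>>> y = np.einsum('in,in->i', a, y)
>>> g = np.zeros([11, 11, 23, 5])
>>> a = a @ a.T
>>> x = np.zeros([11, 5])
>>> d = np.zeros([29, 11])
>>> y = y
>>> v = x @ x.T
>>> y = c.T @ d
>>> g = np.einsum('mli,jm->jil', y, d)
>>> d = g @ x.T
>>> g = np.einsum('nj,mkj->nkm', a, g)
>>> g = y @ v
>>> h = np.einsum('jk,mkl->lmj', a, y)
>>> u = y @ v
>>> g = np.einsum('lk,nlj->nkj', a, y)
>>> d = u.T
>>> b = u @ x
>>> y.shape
(11, 5, 11)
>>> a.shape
(5, 5)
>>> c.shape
(29, 5, 11)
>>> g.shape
(11, 5, 11)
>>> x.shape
(11, 5)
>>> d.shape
(11, 5, 11)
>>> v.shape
(11, 11)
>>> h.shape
(11, 11, 5)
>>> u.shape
(11, 5, 11)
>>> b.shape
(11, 5, 5)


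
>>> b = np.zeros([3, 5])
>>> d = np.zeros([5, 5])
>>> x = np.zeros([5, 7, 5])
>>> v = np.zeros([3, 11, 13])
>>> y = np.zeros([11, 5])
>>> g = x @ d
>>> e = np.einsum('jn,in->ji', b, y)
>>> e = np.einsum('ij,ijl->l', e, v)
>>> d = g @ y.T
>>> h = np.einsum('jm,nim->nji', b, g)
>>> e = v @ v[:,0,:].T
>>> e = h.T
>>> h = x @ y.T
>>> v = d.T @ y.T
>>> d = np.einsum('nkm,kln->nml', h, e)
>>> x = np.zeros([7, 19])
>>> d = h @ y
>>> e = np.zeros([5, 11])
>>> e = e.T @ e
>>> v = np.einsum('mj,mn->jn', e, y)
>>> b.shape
(3, 5)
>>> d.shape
(5, 7, 5)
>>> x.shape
(7, 19)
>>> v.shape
(11, 5)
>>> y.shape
(11, 5)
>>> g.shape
(5, 7, 5)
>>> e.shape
(11, 11)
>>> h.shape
(5, 7, 11)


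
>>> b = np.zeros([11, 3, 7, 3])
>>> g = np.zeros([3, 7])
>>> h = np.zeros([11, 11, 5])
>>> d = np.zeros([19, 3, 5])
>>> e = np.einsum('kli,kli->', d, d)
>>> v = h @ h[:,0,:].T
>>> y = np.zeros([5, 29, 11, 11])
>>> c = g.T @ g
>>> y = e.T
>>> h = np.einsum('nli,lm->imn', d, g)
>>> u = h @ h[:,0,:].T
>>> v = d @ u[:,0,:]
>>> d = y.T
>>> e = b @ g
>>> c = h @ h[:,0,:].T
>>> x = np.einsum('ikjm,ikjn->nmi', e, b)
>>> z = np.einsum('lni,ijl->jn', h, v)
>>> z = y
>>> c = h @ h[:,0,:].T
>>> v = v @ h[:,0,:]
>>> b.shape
(11, 3, 7, 3)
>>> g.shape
(3, 7)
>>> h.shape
(5, 7, 19)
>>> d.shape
()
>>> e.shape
(11, 3, 7, 7)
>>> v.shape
(19, 3, 19)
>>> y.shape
()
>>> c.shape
(5, 7, 5)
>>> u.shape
(5, 7, 5)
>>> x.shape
(3, 7, 11)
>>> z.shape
()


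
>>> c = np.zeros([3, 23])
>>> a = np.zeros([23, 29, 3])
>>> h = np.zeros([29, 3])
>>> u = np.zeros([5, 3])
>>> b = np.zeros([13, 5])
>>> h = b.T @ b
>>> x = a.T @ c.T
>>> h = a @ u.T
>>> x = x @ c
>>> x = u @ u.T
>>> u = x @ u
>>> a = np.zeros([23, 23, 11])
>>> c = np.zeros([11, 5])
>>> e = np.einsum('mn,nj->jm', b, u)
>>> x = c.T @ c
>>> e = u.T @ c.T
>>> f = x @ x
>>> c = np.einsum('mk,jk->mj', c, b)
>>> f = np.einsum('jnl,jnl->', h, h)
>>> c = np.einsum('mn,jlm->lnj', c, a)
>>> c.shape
(23, 13, 23)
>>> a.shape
(23, 23, 11)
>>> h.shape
(23, 29, 5)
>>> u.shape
(5, 3)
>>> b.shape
(13, 5)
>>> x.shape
(5, 5)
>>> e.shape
(3, 11)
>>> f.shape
()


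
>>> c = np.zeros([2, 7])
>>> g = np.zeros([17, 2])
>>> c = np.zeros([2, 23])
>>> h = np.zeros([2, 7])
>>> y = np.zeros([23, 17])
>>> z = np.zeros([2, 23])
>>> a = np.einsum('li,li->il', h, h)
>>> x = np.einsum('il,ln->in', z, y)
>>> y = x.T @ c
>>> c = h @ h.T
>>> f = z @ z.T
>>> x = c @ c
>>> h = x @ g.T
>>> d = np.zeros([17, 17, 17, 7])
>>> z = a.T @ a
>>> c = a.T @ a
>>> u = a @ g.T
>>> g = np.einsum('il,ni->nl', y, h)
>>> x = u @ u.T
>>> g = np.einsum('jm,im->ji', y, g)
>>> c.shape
(2, 2)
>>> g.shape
(17, 2)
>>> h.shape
(2, 17)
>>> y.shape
(17, 23)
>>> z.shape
(2, 2)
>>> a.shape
(7, 2)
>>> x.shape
(7, 7)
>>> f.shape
(2, 2)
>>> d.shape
(17, 17, 17, 7)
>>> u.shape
(7, 17)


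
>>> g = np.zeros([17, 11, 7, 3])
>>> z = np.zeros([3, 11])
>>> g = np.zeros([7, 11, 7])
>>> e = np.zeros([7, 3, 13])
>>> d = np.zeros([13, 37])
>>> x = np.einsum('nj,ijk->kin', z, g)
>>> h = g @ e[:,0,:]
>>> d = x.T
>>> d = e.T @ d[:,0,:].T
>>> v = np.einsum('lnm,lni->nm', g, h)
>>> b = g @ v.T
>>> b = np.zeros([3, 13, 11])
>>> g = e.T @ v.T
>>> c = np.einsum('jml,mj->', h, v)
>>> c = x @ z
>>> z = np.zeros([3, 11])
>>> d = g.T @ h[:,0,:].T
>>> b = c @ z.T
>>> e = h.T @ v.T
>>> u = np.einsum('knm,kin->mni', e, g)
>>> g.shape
(13, 3, 11)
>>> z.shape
(3, 11)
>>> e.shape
(13, 11, 11)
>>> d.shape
(11, 3, 7)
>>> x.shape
(7, 7, 3)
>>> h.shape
(7, 11, 13)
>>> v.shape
(11, 7)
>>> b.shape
(7, 7, 3)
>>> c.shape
(7, 7, 11)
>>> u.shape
(11, 11, 3)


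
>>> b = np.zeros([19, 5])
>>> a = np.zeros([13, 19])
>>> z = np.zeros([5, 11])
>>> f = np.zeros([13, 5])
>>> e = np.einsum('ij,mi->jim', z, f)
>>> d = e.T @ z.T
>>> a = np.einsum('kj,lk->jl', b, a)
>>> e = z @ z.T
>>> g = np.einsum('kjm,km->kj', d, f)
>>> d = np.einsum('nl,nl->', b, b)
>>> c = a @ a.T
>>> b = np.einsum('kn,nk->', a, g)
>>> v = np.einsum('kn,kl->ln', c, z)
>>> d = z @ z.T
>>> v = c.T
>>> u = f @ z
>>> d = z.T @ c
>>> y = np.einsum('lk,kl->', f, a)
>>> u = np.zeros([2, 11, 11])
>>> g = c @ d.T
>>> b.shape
()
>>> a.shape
(5, 13)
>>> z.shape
(5, 11)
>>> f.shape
(13, 5)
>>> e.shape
(5, 5)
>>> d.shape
(11, 5)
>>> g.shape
(5, 11)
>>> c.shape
(5, 5)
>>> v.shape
(5, 5)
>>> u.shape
(2, 11, 11)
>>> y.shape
()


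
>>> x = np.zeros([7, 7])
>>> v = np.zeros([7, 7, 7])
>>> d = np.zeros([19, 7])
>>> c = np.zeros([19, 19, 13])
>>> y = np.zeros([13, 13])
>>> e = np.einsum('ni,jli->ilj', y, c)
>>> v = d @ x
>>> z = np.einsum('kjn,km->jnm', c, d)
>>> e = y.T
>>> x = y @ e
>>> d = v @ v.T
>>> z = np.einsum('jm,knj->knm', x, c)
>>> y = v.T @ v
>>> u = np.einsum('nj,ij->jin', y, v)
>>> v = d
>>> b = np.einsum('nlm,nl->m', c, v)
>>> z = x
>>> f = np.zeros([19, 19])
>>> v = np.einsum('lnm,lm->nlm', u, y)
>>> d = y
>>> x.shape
(13, 13)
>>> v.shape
(19, 7, 7)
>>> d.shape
(7, 7)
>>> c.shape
(19, 19, 13)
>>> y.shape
(7, 7)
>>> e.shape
(13, 13)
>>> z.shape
(13, 13)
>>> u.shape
(7, 19, 7)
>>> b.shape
(13,)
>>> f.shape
(19, 19)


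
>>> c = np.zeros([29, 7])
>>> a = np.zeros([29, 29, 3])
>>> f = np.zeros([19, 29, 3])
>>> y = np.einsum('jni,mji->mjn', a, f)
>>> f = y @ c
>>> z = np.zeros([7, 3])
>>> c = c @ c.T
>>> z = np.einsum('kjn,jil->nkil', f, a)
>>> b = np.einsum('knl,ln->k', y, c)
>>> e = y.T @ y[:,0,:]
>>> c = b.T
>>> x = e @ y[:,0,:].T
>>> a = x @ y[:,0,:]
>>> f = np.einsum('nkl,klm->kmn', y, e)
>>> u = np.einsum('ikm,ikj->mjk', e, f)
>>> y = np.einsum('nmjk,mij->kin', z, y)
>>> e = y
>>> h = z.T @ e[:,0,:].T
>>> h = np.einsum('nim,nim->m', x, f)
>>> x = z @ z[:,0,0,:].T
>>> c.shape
(19,)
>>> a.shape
(29, 29, 29)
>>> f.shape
(29, 29, 19)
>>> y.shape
(3, 29, 7)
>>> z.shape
(7, 19, 29, 3)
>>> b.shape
(19,)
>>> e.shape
(3, 29, 7)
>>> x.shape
(7, 19, 29, 7)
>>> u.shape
(29, 19, 29)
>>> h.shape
(19,)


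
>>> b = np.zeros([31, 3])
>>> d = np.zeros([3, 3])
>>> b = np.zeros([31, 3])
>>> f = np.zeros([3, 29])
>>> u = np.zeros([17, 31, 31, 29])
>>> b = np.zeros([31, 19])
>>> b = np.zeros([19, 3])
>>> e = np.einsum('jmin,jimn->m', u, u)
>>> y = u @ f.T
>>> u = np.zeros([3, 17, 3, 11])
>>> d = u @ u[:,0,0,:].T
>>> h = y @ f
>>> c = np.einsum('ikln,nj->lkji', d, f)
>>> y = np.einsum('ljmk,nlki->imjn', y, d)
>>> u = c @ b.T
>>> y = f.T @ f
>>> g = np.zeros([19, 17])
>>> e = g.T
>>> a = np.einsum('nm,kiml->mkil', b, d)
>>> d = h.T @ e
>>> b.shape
(19, 3)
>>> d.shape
(29, 31, 31, 19)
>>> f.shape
(3, 29)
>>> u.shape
(3, 17, 29, 19)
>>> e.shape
(17, 19)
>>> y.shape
(29, 29)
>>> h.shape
(17, 31, 31, 29)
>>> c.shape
(3, 17, 29, 3)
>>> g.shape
(19, 17)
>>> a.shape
(3, 3, 17, 3)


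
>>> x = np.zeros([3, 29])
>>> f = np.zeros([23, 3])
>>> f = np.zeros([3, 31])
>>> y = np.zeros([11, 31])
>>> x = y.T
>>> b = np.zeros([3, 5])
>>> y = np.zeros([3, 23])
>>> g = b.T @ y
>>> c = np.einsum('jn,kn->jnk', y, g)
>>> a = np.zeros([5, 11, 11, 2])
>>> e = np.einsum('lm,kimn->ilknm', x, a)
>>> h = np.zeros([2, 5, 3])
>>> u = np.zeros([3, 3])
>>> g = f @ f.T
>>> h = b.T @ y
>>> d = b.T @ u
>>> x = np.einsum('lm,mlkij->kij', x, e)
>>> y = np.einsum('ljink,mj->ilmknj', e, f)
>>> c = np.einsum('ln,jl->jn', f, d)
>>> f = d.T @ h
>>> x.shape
(5, 2, 11)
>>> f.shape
(3, 23)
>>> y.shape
(5, 11, 3, 11, 2, 31)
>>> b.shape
(3, 5)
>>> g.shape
(3, 3)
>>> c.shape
(5, 31)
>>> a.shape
(5, 11, 11, 2)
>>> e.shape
(11, 31, 5, 2, 11)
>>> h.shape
(5, 23)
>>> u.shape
(3, 3)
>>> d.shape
(5, 3)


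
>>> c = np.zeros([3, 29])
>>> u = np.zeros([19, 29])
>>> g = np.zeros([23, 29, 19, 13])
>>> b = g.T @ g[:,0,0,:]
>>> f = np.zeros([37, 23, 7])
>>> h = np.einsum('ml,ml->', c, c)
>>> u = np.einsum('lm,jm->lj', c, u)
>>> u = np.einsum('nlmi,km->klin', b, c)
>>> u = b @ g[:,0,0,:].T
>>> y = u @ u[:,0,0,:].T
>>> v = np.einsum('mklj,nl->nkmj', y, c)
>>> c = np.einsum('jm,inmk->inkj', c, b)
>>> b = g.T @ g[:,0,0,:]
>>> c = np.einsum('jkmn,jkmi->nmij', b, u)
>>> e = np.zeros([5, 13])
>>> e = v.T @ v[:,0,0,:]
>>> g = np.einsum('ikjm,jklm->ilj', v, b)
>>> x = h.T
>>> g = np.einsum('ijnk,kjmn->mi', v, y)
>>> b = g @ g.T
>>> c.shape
(13, 29, 23, 13)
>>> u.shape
(13, 19, 29, 23)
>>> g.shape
(29, 3)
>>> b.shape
(29, 29)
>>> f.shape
(37, 23, 7)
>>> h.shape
()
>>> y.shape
(13, 19, 29, 13)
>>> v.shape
(3, 19, 13, 13)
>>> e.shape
(13, 13, 19, 13)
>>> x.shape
()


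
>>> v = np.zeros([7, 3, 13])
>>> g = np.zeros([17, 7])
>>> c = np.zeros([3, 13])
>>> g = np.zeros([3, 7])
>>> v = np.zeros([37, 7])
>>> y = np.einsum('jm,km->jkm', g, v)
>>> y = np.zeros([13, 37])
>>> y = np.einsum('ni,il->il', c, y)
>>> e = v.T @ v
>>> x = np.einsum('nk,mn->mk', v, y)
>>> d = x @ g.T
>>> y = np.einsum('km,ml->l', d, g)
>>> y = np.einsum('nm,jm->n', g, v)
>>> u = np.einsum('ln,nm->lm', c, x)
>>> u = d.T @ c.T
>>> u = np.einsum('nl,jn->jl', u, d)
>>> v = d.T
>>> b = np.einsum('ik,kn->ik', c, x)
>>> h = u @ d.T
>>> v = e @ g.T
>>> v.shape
(7, 3)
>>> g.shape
(3, 7)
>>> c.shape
(3, 13)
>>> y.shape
(3,)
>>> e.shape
(7, 7)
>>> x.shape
(13, 7)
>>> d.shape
(13, 3)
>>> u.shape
(13, 3)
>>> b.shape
(3, 13)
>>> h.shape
(13, 13)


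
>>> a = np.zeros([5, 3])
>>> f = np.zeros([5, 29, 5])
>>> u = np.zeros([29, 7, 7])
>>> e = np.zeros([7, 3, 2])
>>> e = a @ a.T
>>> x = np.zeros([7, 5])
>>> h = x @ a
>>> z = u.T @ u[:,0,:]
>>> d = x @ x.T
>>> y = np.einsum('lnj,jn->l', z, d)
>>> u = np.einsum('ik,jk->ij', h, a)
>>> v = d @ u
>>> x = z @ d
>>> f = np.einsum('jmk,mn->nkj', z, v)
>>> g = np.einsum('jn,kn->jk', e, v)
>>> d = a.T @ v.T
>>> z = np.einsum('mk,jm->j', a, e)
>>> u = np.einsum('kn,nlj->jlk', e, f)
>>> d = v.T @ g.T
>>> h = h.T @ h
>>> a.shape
(5, 3)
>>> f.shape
(5, 7, 7)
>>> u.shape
(7, 7, 5)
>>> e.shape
(5, 5)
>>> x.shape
(7, 7, 7)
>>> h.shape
(3, 3)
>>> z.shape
(5,)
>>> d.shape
(5, 5)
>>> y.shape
(7,)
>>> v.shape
(7, 5)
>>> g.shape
(5, 7)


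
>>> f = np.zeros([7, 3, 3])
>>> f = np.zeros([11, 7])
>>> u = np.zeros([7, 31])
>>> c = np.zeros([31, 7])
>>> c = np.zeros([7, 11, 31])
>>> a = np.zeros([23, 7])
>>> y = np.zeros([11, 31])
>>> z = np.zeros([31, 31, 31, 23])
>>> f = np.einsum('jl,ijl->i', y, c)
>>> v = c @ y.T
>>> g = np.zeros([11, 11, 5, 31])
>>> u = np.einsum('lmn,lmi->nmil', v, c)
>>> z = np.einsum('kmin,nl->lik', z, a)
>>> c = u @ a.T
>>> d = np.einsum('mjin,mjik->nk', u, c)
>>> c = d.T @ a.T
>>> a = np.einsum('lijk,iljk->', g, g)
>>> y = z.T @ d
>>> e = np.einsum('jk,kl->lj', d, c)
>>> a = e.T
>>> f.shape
(7,)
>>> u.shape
(11, 11, 31, 7)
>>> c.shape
(23, 23)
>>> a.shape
(7, 23)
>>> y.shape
(31, 31, 23)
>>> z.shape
(7, 31, 31)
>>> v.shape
(7, 11, 11)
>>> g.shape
(11, 11, 5, 31)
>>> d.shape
(7, 23)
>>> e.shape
(23, 7)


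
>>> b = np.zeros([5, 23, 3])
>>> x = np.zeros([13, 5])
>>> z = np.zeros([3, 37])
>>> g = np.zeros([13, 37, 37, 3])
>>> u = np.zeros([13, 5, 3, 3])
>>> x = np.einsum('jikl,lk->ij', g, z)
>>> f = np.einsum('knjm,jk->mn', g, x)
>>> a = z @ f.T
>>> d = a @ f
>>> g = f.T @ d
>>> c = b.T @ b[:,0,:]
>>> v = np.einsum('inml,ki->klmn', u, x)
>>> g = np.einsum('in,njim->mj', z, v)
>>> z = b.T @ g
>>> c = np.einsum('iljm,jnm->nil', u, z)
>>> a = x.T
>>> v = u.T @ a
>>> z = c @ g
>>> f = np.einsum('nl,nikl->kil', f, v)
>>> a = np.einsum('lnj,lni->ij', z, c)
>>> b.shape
(5, 23, 3)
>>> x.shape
(37, 13)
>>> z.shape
(23, 13, 3)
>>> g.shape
(5, 3)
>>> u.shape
(13, 5, 3, 3)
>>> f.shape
(5, 3, 37)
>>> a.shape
(5, 3)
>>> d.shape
(3, 37)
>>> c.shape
(23, 13, 5)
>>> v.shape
(3, 3, 5, 37)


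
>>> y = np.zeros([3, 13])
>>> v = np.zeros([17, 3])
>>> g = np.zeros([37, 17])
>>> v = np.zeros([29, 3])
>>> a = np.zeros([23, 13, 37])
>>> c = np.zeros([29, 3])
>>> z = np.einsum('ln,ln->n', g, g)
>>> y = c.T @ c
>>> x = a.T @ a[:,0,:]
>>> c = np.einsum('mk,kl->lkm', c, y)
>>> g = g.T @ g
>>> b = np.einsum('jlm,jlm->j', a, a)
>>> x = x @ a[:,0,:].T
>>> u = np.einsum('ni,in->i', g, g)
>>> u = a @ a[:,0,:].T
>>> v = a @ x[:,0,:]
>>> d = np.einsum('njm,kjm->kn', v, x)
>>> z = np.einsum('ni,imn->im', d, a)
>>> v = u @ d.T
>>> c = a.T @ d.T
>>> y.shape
(3, 3)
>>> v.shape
(23, 13, 37)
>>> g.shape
(17, 17)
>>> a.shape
(23, 13, 37)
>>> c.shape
(37, 13, 37)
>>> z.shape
(23, 13)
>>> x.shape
(37, 13, 23)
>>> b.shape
(23,)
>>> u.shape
(23, 13, 23)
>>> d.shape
(37, 23)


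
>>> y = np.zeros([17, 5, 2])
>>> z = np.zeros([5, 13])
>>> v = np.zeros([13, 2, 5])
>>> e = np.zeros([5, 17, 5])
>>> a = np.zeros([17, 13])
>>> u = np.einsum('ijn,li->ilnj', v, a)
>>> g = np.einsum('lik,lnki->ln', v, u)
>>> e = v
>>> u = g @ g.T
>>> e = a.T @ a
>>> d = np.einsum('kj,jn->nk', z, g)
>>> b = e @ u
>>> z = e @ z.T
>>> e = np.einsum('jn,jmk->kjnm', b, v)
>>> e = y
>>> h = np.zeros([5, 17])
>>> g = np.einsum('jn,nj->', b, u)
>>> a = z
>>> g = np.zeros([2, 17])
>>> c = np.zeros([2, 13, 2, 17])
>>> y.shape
(17, 5, 2)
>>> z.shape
(13, 5)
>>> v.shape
(13, 2, 5)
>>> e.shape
(17, 5, 2)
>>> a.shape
(13, 5)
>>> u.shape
(13, 13)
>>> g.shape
(2, 17)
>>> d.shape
(17, 5)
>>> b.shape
(13, 13)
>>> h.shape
(5, 17)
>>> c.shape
(2, 13, 2, 17)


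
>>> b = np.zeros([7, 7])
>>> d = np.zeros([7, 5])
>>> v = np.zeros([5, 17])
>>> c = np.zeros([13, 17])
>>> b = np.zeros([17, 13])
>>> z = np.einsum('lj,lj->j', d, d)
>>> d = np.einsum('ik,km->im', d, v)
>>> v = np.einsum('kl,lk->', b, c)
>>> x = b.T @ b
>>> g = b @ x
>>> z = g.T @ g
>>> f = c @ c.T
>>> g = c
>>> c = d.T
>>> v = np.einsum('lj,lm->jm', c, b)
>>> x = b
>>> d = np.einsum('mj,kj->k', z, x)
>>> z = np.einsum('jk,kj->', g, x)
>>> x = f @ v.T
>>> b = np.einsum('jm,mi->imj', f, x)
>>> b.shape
(7, 13, 13)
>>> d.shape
(17,)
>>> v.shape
(7, 13)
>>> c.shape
(17, 7)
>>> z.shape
()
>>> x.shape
(13, 7)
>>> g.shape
(13, 17)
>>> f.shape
(13, 13)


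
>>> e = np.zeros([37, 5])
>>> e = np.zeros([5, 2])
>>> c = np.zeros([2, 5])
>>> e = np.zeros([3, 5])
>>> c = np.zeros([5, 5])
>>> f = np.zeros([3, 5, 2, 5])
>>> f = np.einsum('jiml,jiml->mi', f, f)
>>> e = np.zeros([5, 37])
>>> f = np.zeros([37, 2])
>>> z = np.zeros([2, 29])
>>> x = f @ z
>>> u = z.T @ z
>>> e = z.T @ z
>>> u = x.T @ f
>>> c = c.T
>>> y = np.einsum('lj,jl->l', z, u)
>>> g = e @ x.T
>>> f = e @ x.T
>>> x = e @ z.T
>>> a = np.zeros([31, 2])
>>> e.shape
(29, 29)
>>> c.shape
(5, 5)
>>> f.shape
(29, 37)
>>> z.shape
(2, 29)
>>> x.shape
(29, 2)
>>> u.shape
(29, 2)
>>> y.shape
(2,)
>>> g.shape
(29, 37)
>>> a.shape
(31, 2)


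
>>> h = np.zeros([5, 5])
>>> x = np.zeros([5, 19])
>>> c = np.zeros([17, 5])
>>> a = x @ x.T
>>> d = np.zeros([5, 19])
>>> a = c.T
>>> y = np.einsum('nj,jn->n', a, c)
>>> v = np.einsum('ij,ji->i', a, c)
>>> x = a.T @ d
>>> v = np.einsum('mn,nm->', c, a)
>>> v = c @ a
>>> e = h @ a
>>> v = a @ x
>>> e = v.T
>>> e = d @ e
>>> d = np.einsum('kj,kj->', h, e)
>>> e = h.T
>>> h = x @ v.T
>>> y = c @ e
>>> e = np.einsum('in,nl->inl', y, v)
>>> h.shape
(17, 5)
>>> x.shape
(17, 19)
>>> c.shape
(17, 5)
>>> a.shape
(5, 17)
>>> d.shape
()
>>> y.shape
(17, 5)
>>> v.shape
(5, 19)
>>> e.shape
(17, 5, 19)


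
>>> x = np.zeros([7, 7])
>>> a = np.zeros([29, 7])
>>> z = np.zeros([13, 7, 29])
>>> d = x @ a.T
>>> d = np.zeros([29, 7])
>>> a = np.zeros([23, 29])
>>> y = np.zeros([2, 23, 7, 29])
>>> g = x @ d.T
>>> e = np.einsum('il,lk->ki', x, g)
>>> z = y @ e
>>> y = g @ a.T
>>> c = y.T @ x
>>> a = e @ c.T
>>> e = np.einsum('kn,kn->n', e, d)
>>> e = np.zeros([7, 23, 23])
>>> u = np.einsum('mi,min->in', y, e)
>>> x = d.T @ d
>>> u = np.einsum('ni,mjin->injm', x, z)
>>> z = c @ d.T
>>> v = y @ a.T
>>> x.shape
(7, 7)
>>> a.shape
(29, 23)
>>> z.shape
(23, 29)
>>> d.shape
(29, 7)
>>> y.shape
(7, 23)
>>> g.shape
(7, 29)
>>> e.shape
(7, 23, 23)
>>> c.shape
(23, 7)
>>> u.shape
(7, 7, 23, 2)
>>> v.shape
(7, 29)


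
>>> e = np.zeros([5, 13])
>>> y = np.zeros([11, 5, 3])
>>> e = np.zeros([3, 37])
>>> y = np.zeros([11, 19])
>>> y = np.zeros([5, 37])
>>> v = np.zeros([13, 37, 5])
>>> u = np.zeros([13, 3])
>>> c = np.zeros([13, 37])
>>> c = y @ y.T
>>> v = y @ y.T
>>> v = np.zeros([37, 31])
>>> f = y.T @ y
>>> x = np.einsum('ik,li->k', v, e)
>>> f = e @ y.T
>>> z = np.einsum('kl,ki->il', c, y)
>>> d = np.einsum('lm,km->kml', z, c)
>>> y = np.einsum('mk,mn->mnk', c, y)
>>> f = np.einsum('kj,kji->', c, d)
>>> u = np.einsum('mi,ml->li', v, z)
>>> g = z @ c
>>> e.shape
(3, 37)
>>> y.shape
(5, 37, 5)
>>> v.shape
(37, 31)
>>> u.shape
(5, 31)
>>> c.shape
(5, 5)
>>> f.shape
()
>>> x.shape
(31,)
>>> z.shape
(37, 5)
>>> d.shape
(5, 5, 37)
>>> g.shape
(37, 5)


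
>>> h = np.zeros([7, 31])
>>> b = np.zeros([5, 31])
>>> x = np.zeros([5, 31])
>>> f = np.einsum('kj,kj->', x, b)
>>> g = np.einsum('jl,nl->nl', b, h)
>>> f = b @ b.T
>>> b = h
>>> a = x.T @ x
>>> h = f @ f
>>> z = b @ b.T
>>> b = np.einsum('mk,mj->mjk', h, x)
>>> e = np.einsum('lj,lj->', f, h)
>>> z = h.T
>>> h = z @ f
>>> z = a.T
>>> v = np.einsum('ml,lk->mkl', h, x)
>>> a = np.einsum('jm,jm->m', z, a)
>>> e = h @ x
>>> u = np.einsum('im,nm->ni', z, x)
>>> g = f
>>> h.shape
(5, 5)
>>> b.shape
(5, 31, 5)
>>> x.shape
(5, 31)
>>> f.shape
(5, 5)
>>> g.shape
(5, 5)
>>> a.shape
(31,)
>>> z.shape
(31, 31)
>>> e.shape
(5, 31)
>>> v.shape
(5, 31, 5)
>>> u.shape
(5, 31)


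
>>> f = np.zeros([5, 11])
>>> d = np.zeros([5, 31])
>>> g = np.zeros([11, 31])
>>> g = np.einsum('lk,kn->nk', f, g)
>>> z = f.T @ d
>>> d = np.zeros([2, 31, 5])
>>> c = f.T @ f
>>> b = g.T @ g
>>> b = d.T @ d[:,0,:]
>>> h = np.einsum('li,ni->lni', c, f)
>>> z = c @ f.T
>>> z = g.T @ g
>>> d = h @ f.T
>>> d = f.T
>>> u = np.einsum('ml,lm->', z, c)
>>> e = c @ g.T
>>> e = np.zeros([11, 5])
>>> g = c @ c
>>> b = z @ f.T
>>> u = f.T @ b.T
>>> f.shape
(5, 11)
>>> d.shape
(11, 5)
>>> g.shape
(11, 11)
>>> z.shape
(11, 11)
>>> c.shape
(11, 11)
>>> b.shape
(11, 5)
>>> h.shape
(11, 5, 11)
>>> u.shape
(11, 11)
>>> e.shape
(11, 5)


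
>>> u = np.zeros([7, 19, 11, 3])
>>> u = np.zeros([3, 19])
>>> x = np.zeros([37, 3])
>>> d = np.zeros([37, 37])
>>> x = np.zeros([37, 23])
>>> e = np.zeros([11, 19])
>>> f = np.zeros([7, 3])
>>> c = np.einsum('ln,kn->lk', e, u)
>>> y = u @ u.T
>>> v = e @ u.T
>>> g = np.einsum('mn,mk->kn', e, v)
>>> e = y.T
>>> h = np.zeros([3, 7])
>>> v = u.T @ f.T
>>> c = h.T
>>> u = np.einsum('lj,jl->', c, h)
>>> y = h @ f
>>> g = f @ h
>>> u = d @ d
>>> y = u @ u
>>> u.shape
(37, 37)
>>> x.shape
(37, 23)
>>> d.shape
(37, 37)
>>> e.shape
(3, 3)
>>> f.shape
(7, 3)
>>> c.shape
(7, 3)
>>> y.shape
(37, 37)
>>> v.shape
(19, 7)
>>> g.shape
(7, 7)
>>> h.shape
(3, 7)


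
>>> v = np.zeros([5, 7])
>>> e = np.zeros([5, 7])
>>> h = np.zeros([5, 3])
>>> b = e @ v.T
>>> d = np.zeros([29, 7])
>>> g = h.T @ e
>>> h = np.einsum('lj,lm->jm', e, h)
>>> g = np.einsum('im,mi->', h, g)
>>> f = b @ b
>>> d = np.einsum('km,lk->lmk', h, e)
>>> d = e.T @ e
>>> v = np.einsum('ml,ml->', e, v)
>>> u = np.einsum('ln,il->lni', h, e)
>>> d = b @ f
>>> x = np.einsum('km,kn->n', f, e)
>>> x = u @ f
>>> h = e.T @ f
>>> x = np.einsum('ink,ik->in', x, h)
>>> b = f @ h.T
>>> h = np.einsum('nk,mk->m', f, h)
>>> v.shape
()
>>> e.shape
(5, 7)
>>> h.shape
(7,)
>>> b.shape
(5, 7)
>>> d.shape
(5, 5)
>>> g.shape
()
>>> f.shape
(5, 5)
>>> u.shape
(7, 3, 5)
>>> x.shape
(7, 3)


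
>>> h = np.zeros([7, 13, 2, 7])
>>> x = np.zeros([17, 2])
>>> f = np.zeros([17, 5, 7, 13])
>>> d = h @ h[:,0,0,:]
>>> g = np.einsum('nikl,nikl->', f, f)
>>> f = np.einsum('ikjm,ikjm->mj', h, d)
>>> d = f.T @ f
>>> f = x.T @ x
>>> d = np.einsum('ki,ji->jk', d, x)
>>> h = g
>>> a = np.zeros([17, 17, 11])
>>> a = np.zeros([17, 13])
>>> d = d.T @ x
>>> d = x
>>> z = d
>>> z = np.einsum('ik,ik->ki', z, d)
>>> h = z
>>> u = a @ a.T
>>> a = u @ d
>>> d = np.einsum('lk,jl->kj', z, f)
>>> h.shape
(2, 17)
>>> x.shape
(17, 2)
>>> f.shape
(2, 2)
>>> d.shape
(17, 2)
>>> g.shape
()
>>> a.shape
(17, 2)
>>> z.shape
(2, 17)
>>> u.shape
(17, 17)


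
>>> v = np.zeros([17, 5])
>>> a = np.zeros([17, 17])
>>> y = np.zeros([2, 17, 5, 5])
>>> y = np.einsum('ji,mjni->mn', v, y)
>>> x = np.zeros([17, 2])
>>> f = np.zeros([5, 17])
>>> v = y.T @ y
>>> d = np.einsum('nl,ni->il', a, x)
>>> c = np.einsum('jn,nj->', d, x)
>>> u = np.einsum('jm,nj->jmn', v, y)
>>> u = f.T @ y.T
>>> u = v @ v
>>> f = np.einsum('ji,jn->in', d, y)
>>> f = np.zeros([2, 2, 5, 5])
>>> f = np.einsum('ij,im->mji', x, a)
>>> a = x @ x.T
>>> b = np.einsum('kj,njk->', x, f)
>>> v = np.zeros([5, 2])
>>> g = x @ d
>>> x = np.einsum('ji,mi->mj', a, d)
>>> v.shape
(5, 2)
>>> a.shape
(17, 17)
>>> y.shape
(2, 5)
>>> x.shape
(2, 17)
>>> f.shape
(17, 2, 17)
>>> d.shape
(2, 17)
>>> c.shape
()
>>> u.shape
(5, 5)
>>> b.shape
()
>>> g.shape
(17, 17)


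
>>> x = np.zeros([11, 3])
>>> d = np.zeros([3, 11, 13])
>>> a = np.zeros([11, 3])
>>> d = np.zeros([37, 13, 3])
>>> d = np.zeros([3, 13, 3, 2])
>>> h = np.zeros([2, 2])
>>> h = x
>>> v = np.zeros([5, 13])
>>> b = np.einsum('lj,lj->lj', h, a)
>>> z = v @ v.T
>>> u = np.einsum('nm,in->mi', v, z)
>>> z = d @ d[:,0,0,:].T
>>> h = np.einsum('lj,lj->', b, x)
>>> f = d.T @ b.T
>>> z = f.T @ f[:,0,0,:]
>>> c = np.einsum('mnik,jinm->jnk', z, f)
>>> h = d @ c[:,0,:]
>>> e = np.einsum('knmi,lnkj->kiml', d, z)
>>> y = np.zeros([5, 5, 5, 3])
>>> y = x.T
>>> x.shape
(11, 3)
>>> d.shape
(3, 13, 3, 2)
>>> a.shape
(11, 3)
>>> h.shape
(3, 13, 3, 11)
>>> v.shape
(5, 13)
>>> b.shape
(11, 3)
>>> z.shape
(11, 13, 3, 11)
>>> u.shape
(13, 5)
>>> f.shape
(2, 3, 13, 11)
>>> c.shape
(2, 13, 11)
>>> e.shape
(3, 2, 3, 11)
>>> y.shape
(3, 11)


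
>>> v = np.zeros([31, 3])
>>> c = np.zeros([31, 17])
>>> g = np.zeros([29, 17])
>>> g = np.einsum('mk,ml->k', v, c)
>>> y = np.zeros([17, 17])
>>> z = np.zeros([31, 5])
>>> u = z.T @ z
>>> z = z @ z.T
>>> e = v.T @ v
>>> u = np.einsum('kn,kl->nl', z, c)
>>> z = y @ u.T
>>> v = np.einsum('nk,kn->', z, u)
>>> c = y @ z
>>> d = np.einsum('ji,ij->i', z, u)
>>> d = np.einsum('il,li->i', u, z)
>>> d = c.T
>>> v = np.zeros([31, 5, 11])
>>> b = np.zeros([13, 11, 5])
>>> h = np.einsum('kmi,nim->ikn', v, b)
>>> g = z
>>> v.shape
(31, 5, 11)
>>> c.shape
(17, 31)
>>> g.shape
(17, 31)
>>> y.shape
(17, 17)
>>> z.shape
(17, 31)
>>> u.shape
(31, 17)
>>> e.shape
(3, 3)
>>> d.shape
(31, 17)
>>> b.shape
(13, 11, 5)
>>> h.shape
(11, 31, 13)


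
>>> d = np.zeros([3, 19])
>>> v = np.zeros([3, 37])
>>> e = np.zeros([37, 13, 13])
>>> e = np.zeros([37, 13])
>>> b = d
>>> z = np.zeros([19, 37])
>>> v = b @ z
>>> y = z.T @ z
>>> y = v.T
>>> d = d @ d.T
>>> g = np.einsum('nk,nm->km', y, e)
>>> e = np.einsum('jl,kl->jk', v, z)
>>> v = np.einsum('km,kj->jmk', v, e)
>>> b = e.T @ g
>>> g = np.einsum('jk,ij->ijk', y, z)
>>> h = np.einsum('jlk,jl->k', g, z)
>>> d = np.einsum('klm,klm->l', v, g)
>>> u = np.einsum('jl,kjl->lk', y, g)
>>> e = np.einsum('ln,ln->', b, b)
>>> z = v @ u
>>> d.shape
(37,)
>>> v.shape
(19, 37, 3)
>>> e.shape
()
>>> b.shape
(19, 13)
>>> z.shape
(19, 37, 19)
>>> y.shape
(37, 3)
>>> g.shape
(19, 37, 3)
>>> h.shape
(3,)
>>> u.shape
(3, 19)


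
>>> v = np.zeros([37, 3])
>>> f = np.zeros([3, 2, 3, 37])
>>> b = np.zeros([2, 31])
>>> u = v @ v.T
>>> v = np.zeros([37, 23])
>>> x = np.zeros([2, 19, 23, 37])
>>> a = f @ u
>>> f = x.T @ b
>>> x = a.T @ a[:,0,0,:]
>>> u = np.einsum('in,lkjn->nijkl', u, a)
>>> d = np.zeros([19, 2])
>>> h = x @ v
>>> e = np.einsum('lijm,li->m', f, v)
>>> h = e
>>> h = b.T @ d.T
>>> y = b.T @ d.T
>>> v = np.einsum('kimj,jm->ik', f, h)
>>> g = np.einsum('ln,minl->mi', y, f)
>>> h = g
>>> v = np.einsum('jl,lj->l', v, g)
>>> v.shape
(37,)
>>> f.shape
(37, 23, 19, 31)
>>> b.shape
(2, 31)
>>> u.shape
(37, 37, 3, 2, 3)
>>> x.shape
(37, 3, 2, 37)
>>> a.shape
(3, 2, 3, 37)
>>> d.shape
(19, 2)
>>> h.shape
(37, 23)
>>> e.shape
(31,)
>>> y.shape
(31, 19)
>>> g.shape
(37, 23)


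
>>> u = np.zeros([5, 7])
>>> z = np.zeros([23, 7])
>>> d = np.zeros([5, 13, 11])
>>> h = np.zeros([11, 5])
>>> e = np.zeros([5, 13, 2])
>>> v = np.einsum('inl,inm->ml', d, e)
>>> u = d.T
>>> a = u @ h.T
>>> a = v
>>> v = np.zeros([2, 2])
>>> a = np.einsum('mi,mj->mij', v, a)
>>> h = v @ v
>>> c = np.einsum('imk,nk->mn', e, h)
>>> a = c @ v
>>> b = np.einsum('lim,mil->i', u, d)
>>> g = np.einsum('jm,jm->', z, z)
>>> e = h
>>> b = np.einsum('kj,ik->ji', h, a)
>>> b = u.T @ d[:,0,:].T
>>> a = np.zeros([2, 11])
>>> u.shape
(11, 13, 5)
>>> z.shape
(23, 7)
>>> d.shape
(5, 13, 11)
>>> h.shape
(2, 2)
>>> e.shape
(2, 2)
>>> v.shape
(2, 2)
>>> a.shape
(2, 11)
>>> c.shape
(13, 2)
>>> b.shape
(5, 13, 5)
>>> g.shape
()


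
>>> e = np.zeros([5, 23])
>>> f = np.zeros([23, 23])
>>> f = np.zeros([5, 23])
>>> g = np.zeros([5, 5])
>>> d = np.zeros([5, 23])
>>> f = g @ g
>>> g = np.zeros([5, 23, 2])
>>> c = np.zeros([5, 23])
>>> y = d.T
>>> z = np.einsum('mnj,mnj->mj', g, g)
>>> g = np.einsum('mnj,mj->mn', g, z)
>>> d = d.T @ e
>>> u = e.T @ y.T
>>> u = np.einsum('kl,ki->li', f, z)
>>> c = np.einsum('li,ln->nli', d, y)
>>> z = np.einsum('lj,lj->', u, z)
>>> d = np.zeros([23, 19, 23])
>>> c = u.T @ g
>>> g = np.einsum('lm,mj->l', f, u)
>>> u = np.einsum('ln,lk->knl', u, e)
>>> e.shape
(5, 23)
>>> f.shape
(5, 5)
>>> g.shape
(5,)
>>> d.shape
(23, 19, 23)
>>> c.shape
(2, 23)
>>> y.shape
(23, 5)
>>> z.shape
()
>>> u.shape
(23, 2, 5)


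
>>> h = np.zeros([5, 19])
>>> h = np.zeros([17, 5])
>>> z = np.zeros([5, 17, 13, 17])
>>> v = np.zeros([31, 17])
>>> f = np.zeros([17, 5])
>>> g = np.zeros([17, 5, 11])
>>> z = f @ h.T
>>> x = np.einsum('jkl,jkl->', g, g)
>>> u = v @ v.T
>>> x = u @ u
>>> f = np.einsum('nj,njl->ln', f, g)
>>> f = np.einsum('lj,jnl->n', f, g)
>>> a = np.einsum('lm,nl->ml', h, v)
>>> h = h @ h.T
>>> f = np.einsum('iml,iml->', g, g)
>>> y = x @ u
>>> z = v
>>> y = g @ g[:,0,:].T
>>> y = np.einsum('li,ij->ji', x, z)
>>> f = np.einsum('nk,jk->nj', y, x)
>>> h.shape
(17, 17)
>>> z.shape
(31, 17)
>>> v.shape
(31, 17)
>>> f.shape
(17, 31)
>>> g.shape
(17, 5, 11)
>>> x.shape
(31, 31)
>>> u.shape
(31, 31)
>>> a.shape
(5, 17)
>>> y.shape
(17, 31)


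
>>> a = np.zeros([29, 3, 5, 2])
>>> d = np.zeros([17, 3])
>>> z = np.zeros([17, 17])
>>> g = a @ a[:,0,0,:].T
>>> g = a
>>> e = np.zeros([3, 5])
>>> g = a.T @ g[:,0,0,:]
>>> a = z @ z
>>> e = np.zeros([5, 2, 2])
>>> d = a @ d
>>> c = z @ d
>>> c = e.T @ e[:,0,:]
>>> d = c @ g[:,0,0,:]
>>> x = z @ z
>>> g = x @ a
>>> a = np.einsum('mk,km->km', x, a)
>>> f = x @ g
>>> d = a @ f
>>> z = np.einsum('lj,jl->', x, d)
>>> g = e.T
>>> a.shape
(17, 17)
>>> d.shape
(17, 17)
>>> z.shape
()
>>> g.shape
(2, 2, 5)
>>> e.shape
(5, 2, 2)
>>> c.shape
(2, 2, 2)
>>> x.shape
(17, 17)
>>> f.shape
(17, 17)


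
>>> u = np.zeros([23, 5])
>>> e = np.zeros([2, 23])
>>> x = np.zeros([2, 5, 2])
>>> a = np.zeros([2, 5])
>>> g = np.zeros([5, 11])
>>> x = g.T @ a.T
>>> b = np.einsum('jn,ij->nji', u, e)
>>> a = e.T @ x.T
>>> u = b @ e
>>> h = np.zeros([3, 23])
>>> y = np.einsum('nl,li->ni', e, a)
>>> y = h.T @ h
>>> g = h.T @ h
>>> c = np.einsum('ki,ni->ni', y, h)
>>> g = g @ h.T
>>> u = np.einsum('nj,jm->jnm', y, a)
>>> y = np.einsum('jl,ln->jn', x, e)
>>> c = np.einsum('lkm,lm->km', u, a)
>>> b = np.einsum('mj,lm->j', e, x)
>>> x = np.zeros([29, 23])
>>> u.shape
(23, 23, 11)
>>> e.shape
(2, 23)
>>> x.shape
(29, 23)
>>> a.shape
(23, 11)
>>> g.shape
(23, 3)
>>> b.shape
(23,)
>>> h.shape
(3, 23)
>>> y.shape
(11, 23)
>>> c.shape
(23, 11)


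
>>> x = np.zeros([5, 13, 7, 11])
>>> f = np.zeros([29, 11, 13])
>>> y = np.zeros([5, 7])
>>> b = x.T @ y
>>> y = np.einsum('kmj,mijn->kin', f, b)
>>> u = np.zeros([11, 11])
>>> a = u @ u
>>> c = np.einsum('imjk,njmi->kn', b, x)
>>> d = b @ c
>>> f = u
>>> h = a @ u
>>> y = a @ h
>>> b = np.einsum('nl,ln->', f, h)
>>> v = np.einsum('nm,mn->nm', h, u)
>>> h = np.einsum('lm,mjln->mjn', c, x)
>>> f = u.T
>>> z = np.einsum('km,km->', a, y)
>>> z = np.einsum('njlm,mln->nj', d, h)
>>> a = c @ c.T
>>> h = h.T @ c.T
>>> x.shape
(5, 13, 7, 11)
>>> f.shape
(11, 11)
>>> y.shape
(11, 11)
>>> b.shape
()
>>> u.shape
(11, 11)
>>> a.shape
(7, 7)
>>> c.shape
(7, 5)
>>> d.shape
(11, 7, 13, 5)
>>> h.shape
(11, 13, 7)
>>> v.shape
(11, 11)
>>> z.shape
(11, 7)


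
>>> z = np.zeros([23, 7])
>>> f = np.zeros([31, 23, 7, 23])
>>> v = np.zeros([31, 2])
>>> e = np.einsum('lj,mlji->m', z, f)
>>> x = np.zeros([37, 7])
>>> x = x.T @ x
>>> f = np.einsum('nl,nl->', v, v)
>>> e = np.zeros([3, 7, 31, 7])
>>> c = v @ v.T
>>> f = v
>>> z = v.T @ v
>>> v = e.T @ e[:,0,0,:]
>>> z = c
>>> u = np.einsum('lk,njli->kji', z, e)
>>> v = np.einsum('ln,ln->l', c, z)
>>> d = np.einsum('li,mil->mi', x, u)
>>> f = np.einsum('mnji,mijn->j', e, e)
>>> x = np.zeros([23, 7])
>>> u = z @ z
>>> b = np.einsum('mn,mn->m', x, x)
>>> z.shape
(31, 31)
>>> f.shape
(31,)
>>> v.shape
(31,)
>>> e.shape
(3, 7, 31, 7)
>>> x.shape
(23, 7)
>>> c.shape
(31, 31)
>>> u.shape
(31, 31)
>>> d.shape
(31, 7)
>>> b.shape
(23,)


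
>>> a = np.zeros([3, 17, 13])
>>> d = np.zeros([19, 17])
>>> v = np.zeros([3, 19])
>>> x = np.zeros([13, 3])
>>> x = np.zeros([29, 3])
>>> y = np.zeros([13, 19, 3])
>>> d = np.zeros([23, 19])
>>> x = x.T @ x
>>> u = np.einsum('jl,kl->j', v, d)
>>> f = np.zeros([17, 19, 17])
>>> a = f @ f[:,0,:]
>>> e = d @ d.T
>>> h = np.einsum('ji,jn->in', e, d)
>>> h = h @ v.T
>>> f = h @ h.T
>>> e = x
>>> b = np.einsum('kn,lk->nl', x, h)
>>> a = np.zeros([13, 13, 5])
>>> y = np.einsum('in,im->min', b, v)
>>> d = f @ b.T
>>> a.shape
(13, 13, 5)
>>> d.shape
(23, 3)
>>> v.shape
(3, 19)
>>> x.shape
(3, 3)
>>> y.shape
(19, 3, 23)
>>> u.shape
(3,)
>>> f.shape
(23, 23)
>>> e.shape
(3, 3)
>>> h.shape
(23, 3)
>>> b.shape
(3, 23)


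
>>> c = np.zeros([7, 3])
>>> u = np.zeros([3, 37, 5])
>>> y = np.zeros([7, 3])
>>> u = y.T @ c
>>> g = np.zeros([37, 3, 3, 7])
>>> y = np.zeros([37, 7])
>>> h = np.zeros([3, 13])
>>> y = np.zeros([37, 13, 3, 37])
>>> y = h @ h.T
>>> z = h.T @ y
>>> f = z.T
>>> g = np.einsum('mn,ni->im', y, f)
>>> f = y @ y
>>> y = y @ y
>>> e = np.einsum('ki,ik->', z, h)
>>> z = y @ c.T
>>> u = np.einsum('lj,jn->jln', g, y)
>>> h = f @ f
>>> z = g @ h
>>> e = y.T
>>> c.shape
(7, 3)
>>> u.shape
(3, 13, 3)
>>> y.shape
(3, 3)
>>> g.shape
(13, 3)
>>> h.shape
(3, 3)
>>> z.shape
(13, 3)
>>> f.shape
(3, 3)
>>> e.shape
(3, 3)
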